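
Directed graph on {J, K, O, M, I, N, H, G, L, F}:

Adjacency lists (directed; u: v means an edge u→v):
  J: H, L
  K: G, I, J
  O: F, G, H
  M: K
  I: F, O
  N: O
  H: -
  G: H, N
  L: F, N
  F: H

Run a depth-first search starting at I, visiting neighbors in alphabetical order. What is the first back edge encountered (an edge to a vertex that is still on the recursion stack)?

DFS from I (visiting neighbors in alphabetical order); mark gray on enter, black on exit:
I gray
  F gray
    H gray
    H black
  F black
  O gray
    O→F: F black — skip
    G gray
      G→H: H black — skip
      N gray
        N→O: O is gray → back edge
First back edge: N → O.

N->O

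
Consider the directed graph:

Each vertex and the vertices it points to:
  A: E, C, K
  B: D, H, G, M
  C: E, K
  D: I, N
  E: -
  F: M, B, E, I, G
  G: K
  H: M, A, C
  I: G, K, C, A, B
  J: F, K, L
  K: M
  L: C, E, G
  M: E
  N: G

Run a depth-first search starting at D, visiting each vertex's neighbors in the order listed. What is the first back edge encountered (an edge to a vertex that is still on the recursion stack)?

B->D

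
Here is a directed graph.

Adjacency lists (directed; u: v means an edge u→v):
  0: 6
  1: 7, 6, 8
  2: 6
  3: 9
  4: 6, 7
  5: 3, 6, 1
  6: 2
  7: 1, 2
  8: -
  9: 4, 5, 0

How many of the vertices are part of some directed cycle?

7

A vertex is on a directed cycle iff it belongs to a strongly connected component of size ≥ 2 (or has a self-loop).
The vertices on cycles are {1, 2, 3, 5, 6, 7, 9} — 7 in total.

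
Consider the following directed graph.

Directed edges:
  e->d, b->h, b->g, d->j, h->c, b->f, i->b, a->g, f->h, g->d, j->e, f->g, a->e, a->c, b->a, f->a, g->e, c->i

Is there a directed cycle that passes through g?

No

g lies on a cycle iff there is a path from g back to itself.
Exploring from g, it never reaches itself; equivalently, its strongly connected component is a singleton.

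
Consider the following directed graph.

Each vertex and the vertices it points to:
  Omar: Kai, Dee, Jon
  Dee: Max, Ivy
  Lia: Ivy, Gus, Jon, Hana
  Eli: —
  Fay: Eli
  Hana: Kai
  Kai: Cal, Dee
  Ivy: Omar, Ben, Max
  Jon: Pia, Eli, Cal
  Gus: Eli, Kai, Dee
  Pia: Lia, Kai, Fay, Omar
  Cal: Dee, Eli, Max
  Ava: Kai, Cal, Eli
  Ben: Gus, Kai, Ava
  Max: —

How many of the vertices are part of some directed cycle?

12

A vertex is on a directed cycle iff it belongs to a strongly connected component of size ≥ 2 (or has a self-loop).
The vertices on cycles are {Ava, Ben, Cal, Dee, Gus, Ivy, Jon, Kai, Lia, Pia, Hana, Omar} — 12 in total.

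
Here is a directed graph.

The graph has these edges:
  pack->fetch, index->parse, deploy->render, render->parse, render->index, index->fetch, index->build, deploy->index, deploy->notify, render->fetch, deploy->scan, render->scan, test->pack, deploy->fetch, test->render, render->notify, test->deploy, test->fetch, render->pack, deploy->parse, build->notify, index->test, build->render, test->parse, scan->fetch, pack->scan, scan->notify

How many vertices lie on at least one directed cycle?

5

A vertex is on a directed cycle iff it belongs to a strongly connected component of size ≥ 2 (or has a self-loop).
The vertices on cycles are {test, build, index, deploy, render} — 5 in total.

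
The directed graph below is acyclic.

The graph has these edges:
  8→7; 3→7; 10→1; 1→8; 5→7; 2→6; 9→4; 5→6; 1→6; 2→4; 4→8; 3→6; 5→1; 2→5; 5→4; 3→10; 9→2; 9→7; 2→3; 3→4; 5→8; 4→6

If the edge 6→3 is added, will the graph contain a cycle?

Adding 6→3 creates a cycle iff 3 can already reach 6.
Path from 3: 3 → 6.
So 3 → … → 6 → 3 is a cycle.

Yes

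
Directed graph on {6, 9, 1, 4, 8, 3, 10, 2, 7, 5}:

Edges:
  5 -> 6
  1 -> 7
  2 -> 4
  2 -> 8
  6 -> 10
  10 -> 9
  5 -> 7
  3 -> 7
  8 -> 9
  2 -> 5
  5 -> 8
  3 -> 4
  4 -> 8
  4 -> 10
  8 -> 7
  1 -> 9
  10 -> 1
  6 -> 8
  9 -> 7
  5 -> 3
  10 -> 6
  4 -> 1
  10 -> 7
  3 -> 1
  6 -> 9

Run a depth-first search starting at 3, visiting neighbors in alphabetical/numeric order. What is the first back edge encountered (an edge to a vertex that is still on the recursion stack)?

6->10

DFS from 3 (visiting neighbors in alphabetical/numeric order); mark gray on enter, black on exit:
3 gray
  1 gray
    7 gray
    7 black
    9 gray
      9→7: 7 black — skip
    9 black
  1 black
  4 gray
    4→1: 1 black — skip
    8 gray
      8→7: 7 black — skip
      8→9: 9 black — skip
    8 black
    10 gray
      10→1: 1 black — skip
      6 gray
        6→8: 8 black — skip
        6→9: 9 black — skip
        6→10: 10 is gray → back edge
First back edge: 6 → 10.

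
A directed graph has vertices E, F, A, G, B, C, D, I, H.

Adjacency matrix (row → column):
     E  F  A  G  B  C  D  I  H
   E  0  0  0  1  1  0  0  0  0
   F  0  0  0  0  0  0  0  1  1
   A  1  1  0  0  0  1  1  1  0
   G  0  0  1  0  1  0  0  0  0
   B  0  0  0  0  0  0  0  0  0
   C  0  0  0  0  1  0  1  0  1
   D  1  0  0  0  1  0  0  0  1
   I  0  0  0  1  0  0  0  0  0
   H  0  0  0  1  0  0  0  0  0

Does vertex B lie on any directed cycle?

No

B lies on a cycle iff there is a path from B back to itself.
Exploring from B, it never reaches itself; equivalently, its strongly connected component is a singleton.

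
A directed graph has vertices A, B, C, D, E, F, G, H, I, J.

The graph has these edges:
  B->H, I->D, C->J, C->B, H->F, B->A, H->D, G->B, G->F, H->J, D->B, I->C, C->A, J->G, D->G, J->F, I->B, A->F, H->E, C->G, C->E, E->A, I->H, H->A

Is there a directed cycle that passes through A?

No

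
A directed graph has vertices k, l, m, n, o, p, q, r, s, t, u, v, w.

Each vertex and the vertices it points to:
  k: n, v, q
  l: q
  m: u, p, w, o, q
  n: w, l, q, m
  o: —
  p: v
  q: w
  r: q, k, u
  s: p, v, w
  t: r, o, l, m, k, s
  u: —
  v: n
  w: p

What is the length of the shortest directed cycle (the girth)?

4

For each vertex v, BFS finds the shortest path from v back to v.
The shortest such closed walk is m → p → v → n → m, length 4.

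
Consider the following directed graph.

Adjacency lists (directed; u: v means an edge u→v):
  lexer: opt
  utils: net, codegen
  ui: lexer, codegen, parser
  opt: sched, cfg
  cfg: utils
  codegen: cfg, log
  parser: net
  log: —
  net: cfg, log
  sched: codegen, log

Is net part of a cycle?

net is on a cycle iff net can reach itself via ≥1 edge.
net → cfg → utils → net — yes.

Yes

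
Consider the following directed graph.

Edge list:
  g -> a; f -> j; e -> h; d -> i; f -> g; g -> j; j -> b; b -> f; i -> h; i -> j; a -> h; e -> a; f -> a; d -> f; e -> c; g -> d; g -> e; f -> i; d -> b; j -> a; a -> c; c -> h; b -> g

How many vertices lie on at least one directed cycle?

6

A vertex is on a directed cycle iff it belongs to a strongly connected component of size ≥ 2 (or has a self-loop).
The vertices on cycles are {b, d, f, g, i, j} — 6 in total.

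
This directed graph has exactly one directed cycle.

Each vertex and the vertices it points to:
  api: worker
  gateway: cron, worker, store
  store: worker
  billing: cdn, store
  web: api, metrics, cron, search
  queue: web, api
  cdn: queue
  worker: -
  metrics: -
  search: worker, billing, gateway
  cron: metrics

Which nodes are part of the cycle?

DFS with gray/black marking from search:
search gray
  worker gray
  worker black
  billing gray
    cdn gray
      queue gray
        web gray
          api gray
            api→worker: worker black — skip
          api black
          metrics gray
          metrics black
          cron gray
            cron→metrics: metrics black — skip
          cron black
          web→search: search is gray → back edge
Back edge closes the cycle search → billing → cdn → queue → web → search; its vertices are {cdn, web, queue, search, billing}.

cdn, web, queue, search, billing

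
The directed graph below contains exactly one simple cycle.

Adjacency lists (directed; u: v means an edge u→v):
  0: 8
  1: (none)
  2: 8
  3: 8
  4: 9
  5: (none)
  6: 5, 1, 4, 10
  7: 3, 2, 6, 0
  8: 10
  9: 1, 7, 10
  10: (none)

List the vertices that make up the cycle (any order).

DFS with gray/black marking from 7:
7 gray
  3 gray
    8 gray
      10 gray
      10 black
    8 black
  3 black
  2 gray
    2→8: 8 black — skip
  2 black
  6 gray
    5 gray
    5 black
    1 gray
    1 black
    4 gray
      9 gray
        9→1: 1 black — skip
        9→7: 7 is gray → back edge
Back edge closes the cycle 7 → 6 → 4 → 9 → 7; its vertices are {4, 6, 7, 9}.

4, 6, 7, 9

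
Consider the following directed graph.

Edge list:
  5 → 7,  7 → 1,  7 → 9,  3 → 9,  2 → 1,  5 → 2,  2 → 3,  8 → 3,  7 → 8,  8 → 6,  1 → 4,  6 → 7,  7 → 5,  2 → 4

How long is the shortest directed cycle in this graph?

For each vertex v, BFS finds the shortest path from v back to v.
The shortest such closed walk is 7 → 5 → 7, length 2.

2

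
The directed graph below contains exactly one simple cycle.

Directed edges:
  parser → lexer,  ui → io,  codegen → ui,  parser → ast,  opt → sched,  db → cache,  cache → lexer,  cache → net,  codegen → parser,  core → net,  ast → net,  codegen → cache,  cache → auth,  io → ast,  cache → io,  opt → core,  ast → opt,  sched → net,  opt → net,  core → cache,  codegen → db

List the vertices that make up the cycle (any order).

DFS with gray/black marking from cache:
cache gray
  auth gray
  auth black
  net gray
  net black
  lexer gray
  lexer black
  io gray
    ast gray
      ast→net: net black — skip
      opt gray
        sched gray
          sched→net: net black — skip
        sched black
        core gray
          core→net: net black — skip
          core→cache: cache is gray → back edge
Back edge closes the cycle cache → io → ast → opt → core → cache; its vertices are {io, ast, opt, core, cache}.

io, ast, opt, core, cache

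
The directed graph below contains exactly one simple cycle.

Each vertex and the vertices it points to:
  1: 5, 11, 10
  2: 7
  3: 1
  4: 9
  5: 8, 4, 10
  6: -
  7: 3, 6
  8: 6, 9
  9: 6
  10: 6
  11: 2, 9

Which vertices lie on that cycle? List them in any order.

DFS with gray/black marking from 3:
3 gray
  1 gray
    5 gray
      8 gray
        6 gray
        6 black
        9 gray
          9→6: 6 black — skip
        9 black
      8 black
      4 gray
        4→9: 9 black — skip
      4 black
      10 gray
        10→6: 6 black — skip
      10 black
    5 black
    11 gray
      2 gray
        7 gray
          7→3: 3 is gray → back edge
Back edge closes the cycle 3 → 1 → 11 → 2 → 7 → 3; its vertices are {1, 2, 3, 7, 11}.

1, 2, 3, 7, 11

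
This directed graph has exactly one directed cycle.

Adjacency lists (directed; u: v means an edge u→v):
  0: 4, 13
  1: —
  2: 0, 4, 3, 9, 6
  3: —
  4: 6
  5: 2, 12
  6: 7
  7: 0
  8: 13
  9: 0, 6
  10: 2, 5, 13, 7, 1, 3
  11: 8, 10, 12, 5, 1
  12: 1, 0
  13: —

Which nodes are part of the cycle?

0, 4, 6, 7

DFS with gray/black marking from 7:
7 gray
  0 gray
    4 gray
      6 gray
        6→7: 7 is gray → back edge
Back edge closes the cycle 7 → 0 → 4 → 6 → 7; its vertices are {0, 4, 6, 7}.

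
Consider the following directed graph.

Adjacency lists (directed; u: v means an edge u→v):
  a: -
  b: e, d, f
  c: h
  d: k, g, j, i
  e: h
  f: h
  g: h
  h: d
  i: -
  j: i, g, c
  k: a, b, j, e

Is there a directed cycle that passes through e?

e is on a cycle iff e can reach itself via ≥1 edge.
e → h → d → k → e — yes.

Yes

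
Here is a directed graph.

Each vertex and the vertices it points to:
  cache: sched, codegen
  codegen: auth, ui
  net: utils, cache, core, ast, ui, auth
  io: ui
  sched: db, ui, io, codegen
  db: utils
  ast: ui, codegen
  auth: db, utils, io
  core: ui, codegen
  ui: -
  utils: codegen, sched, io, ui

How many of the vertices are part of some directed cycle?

A vertex is on a directed cycle iff it belongs to a strongly connected component of size ≥ 2 (or has a self-loop).
The vertices on cycles are {db, auth, sched, utils, codegen} — 5 in total.

5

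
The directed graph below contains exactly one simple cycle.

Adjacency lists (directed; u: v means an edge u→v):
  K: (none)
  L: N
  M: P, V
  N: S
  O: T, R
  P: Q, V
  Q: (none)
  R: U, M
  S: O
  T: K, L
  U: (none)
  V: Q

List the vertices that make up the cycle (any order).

L, N, O, S, T

DFS with gray/black marking from O:
O gray
  T gray
    K gray
    K black
    L gray
      N gray
        S gray
          S→O: O is gray → back edge
Back edge closes the cycle O → T → L → N → S → O; its vertices are {L, N, O, S, T}.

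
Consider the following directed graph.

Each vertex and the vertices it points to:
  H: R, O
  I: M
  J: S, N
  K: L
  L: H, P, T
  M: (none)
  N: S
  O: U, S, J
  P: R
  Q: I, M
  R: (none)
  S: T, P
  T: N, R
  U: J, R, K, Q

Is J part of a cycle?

No

J lies on a cycle iff there is a path from J back to itself.
Exploring from J, it never reaches itself; equivalently, its strongly connected component is a singleton.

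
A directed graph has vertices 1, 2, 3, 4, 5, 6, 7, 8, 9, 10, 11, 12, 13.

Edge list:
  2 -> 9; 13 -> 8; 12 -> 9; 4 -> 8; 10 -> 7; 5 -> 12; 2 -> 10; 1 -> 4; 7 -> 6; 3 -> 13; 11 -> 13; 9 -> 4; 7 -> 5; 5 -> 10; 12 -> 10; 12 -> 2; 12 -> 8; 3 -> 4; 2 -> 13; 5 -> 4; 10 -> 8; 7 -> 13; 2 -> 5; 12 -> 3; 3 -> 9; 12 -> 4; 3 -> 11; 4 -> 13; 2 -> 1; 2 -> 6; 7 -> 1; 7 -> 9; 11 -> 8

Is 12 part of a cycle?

Yes

12 is on a cycle iff 12 can reach itself via ≥1 edge.
12 → 2 → 5 → 12 — yes.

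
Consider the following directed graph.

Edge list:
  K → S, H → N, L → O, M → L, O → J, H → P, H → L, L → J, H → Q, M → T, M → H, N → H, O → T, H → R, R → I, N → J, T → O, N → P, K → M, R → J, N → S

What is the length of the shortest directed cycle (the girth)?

For each vertex v, BFS finds the shortest path from v back to v.
The shortest such closed walk is H → N → H, length 2.

2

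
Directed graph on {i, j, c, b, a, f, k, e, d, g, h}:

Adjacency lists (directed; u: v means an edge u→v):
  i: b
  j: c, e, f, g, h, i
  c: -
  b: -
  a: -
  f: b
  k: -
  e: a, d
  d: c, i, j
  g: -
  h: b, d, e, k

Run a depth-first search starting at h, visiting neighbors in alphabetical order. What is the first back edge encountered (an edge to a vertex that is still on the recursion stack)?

e→d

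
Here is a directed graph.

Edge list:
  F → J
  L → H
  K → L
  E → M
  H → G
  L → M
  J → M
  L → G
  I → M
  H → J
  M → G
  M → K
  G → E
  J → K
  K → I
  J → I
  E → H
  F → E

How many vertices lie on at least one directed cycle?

A vertex is on a directed cycle iff it belongs to a strongly connected component of size ≥ 2 (or has a self-loop).
The vertices on cycles are {E, G, H, I, J, K, L, M} — 8 in total.

8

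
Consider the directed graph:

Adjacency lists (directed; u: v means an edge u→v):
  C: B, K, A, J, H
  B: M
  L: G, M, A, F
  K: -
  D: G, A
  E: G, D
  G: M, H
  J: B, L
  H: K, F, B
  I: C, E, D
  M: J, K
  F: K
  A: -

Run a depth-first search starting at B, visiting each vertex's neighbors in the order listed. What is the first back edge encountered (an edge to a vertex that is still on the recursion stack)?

DFS from B (visiting each vertex's neighbors in the order listed); mark gray on enter, black on exit:
B gray
  M gray
    J gray
      J→B: B is gray → back edge
First back edge: J → B.

J→B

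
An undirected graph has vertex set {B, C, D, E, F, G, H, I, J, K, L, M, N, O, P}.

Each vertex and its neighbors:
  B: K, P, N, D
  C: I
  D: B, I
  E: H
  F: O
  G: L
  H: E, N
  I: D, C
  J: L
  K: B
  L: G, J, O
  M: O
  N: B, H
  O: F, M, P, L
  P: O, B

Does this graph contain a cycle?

No

DFS, tracking each vertex's parent; an edge to a visited non-parent vertex closes a cycle.
Start from F:
visit F (parent –)
  visit O (parent F)
    O–F: parent, skip
    visit M (parent O)
      M–O: parent, skip
    visit P (parent O)
      P–O: parent, skip
      visit B (parent P)
        visit K (parent B)
          K–B: parent, skip
        B–P: parent, skip
        visit N (parent B)
          N–B: parent, skip
          visit H (parent N)
            visit E (parent H)
              E–H: parent, skip
            H–N: parent, skip
        visit D (parent B)
          D–B: parent, skip
          visit I (parent D)
            I–D: parent, skip
            visit C (parent I)
              C–I: parent, skip
    visit L (parent O)
      visit G (parent L)
        G–L: parent, skip
      visit J (parent L)
        J–L: parent, skip
      L–O: parent, skip
No non-parent visited neighbor found — the graph is a forest.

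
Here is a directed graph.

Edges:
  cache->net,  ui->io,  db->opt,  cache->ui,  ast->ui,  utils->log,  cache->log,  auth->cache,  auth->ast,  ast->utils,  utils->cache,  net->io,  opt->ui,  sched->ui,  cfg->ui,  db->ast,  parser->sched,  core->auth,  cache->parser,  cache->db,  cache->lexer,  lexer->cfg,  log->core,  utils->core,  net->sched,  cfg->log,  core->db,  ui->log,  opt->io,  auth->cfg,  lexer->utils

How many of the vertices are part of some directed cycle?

A vertex is on a directed cycle iff it belongs to a strongly connected component of size ≥ 2 (or has a self-loop).
The vertices on cycles are {db, ui, ast, cfg, log, net, opt, auth, core, cache, lexer, sched, utils, parser} — 14 in total.

14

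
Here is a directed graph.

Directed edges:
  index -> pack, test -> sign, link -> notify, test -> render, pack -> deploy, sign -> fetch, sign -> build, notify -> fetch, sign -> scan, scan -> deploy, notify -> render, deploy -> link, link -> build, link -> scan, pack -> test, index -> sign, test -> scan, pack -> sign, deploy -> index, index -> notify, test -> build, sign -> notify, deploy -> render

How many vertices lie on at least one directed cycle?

7

A vertex is on a directed cycle iff it belongs to a strongly connected component of size ≥ 2 (or has a self-loop).
The vertices on cycles are {link, pack, scan, sign, test, index, deploy} — 7 in total.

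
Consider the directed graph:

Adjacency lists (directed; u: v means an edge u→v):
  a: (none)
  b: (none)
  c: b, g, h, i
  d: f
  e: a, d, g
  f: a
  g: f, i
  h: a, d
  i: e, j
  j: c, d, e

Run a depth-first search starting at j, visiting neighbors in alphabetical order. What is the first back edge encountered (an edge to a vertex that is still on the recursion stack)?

e→g

DFS from j (visiting neighbors in alphabetical order); mark gray on enter, black on exit:
j gray
  c gray
    b gray
    b black
    g gray
      f gray
        a gray
        a black
      f black
      i gray
        e gray
          e→a: a black — skip
          d gray
            d→f: f black — skip
          d black
          e→g: g is gray → back edge
First back edge: e → g.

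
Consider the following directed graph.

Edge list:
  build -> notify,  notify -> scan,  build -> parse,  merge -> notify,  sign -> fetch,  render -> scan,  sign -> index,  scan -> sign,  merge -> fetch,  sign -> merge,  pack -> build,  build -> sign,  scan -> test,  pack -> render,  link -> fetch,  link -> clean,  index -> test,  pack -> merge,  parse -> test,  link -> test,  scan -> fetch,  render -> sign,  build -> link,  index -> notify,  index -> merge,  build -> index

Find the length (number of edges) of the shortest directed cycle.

For each vertex v, BFS finds the shortest path from v back to v.
The shortest such closed walk is scan → sign → index → notify → scan, length 4.

4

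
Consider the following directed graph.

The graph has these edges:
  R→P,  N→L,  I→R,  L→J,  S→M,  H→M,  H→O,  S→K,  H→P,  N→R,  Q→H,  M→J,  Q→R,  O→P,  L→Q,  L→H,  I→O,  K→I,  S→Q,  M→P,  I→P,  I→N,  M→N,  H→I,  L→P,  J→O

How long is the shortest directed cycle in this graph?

For each vertex v, BFS finds the shortest path from v back to v.
The shortest such closed walk is M → N → L → H → M, length 4.

4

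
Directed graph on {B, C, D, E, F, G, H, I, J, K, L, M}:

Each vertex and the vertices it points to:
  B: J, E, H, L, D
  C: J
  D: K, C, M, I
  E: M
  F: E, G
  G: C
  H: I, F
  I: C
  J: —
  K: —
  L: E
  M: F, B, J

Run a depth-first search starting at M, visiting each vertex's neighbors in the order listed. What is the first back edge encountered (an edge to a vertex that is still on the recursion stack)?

DFS from M (visiting each vertex's neighbors in the order listed); mark gray on enter, black on exit:
M gray
  F gray
    E gray
      E→M: M is gray → back edge
First back edge: E → M.

E->M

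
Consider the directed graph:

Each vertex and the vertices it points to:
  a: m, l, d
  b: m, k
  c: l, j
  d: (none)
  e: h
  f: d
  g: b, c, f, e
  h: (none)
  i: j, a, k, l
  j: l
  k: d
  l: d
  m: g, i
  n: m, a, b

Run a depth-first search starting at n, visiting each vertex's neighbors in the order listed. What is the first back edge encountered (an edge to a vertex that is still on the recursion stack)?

DFS from n (visiting each vertex's neighbors in the order listed); mark gray on enter, black on exit:
n gray
  m gray
    g gray
      b gray
        b→m: m is gray → back edge
First back edge: b → m.

b->m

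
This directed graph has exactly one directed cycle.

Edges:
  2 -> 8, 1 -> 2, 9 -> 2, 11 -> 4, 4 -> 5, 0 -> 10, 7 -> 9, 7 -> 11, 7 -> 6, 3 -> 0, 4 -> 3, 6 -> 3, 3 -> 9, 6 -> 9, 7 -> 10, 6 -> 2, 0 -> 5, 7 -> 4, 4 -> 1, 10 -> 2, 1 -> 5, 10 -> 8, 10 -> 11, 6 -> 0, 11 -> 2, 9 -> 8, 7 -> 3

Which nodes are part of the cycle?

0, 3, 4, 10, 11

DFS with gray/black marking from 4:
4 gray
  3 gray
    9 gray
      8 gray
      8 black
      2 gray
        2→8: 8 black — skip
      2 black
    9 black
    0 gray
      5 gray
      5 black
      10 gray
        10→8: 8 black — skip
        10→2: 2 black — skip
        11 gray
          11→4: 4 is gray → back edge
Back edge closes the cycle 4 → 3 → 0 → 10 → 11 → 4; its vertices are {0, 3, 4, 10, 11}.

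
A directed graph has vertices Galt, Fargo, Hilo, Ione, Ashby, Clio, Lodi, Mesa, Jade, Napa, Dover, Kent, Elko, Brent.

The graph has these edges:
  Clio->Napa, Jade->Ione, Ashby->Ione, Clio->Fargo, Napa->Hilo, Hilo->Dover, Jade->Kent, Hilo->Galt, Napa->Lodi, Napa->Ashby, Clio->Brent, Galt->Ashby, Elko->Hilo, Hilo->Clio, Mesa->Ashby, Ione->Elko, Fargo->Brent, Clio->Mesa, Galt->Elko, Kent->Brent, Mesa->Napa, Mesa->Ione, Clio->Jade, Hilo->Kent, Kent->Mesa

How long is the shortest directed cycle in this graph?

3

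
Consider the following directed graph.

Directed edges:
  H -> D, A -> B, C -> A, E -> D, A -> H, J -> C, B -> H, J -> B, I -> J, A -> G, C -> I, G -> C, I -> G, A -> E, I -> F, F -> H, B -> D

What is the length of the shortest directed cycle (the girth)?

3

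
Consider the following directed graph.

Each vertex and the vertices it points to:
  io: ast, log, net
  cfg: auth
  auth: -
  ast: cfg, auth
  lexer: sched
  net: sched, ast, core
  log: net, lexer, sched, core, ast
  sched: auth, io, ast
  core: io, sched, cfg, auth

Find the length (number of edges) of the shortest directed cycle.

For each vertex v, BFS finds the shortest path from v back to v.
The shortest such closed walk is log → sched → io → log, length 3.

3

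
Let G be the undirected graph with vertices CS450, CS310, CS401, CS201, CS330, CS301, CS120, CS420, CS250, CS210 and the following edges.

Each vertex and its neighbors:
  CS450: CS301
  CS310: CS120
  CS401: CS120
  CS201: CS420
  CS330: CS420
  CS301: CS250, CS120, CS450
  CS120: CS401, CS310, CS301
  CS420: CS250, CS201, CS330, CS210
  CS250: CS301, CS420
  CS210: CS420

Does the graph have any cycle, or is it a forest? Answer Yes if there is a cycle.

No

DFS, tracking each vertex's parent; an edge to a visited non-parent vertex closes a cycle.
Start from CS310:
visit CS310 (parent –)
  visit CS120 (parent CS310)
    visit CS401 (parent CS120)
      CS401–CS120: parent, skip
    CS120–CS310: parent, skip
    visit CS301 (parent CS120)
      visit CS250 (parent CS301)
        CS250–CS301: parent, skip
        visit CS420 (parent CS250)
          CS420–CS250: parent, skip
          visit CS201 (parent CS420)
            CS201–CS420: parent, skip
          visit CS330 (parent CS420)
            CS330–CS420: parent, skip
          visit CS210 (parent CS420)
            CS210–CS420: parent, skip
      CS301–CS120: parent, skip
      visit CS450 (parent CS301)
        CS450–CS301: parent, skip
No non-parent visited neighbor found — the graph is a forest.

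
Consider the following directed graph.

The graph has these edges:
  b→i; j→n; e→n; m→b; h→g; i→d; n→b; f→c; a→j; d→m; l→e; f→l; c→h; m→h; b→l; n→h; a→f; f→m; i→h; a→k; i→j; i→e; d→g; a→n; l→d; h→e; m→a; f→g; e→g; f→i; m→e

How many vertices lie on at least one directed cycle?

12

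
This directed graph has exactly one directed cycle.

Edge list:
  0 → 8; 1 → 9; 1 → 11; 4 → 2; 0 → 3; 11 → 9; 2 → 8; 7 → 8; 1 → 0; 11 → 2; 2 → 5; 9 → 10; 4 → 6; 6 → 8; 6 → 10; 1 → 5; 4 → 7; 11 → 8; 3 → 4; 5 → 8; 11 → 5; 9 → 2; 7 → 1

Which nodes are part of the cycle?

0, 1, 3, 4, 7

DFS with gray/black marking from 3:
3 gray
  4 gray
    7 gray
      1 gray
        5 gray
          8 gray
          8 black
        5 black
        9 gray
          2 gray
            2→8: 8 black — skip
            2→5: 5 black — skip
          2 black
          10 gray
          10 black
        9 black
        0 gray
          0→8: 8 black — skip
          0→3: 3 is gray → back edge
Back edge closes the cycle 3 → 4 → 7 → 1 → 0 → 3; its vertices are {0, 1, 3, 4, 7}.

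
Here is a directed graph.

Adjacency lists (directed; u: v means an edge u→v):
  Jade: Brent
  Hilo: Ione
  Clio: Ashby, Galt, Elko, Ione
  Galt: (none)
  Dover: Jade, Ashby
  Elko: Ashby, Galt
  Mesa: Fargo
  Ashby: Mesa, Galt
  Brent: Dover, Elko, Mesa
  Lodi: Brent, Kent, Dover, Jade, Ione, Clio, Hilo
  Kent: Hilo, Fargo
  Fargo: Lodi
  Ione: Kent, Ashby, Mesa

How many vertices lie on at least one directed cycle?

12

A vertex is on a directed cycle iff it belongs to a strongly connected component of size ≥ 2 (or has a self-loop).
The vertices on cycles are {Clio, Elko, Hilo, Ione, Jade, Kent, Lodi, Mesa, Ashby, Brent, Dover, Fargo} — 12 in total.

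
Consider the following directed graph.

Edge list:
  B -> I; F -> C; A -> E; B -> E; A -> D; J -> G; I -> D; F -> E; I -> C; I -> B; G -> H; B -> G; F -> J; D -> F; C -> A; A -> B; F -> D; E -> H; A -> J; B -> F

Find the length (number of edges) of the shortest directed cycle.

2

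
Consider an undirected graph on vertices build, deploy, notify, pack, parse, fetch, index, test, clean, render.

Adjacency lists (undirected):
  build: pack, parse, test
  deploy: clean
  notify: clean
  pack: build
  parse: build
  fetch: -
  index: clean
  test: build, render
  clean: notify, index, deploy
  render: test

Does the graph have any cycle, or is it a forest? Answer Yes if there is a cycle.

No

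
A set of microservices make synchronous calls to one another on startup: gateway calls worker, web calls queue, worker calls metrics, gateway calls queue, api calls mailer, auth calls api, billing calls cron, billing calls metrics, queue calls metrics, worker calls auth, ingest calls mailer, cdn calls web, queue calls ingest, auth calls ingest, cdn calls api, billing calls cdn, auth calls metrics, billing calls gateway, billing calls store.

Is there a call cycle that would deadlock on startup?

DFS with white/gray/black marking, starting from auth:
auth gray
  ingest gray
    mailer gray
    mailer black
  ingest black
  metrics gray
  metrics black
  api gray
    api→mailer: mailer black — skip
  api black
auth black
billing gray
  cron gray
  cron black
  store gray
  store black
  gateway gray
    queue gray
      queue→metrics: metrics black — skip
      queue→ingest: ingest black — skip
    queue black
    worker gray
      worker→metrics: metrics black — skip
      worker→auth: auth black — skip
    worker black
  gateway black
  billing→metrics: metrics black — skip
  cdn gray
    web gray
      web→queue: queue black — skip
    web black
    cdn→api: api black — skip
  cdn black
billing black
Every edge goes to a white or black vertex — no back edge, so the graph is acyclic.

No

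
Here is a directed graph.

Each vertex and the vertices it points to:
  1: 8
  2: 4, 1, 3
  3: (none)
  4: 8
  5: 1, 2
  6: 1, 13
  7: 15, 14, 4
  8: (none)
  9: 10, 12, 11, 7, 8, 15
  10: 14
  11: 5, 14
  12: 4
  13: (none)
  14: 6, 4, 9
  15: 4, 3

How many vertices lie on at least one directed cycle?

5

A vertex is on a directed cycle iff it belongs to a strongly connected component of size ≥ 2 (or has a self-loop).
The vertices on cycles are {7, 9, 10, 11, 14} — 5 in total.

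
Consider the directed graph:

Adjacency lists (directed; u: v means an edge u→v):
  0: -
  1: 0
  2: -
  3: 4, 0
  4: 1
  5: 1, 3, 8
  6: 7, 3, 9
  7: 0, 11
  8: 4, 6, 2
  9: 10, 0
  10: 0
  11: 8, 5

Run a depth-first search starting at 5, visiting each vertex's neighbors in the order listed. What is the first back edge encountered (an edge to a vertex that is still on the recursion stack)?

11->8

DFS from 5 (visiting each vertex's neighbors in the order listed); mark gray on enter, black on exit:
5 gray
  1 gray
    0 gray
    0 black
  1 black
  3 gray
    4 gray
      4→1: 1 black — skip
    4 black
    3→0: 0 black — skip
  3 black
  8 gray
    8→4: 4 black — skip
    6 gray
      7 gray
        7→0: 0 black — skip
        11 gray
          11→8: 8 is gray → back edge
First back edge: 11 → 8.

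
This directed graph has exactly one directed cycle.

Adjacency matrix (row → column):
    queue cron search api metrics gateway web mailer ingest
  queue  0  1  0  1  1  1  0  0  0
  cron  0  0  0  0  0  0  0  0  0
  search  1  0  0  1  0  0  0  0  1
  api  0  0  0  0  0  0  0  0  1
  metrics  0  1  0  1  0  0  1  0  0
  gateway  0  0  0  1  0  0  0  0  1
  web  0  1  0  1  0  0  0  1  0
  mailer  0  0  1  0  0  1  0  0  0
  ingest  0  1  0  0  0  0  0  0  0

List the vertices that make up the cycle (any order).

web, queue, mailer, search, metrics

DFS with gray/black marking from mailer:
mailer gray
  gateway gray
    ingest gray
      cron gray
      cron black
    ingest black
    api gray
      api→ingest: ingest black — skip
    api black
  gateway black
  search gray
    queue gray
      queue→gateway: gateway black — skip
      queue→cron: cron black — skip
      queue→api: api black — skip
      metrics gray
        web gray
          web→api: api black — skip
          web→cron: cron black — skip
          web→mailer: mailer is gray → back edge
Back edge closes the cycle mailer → search → queue → metrics → web → mailer; its vertices are {web, queue, mailer, search, metrics}.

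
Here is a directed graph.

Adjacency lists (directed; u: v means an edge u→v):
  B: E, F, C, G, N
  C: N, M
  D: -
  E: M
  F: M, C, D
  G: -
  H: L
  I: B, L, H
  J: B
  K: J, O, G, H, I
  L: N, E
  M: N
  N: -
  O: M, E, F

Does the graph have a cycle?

DFS with white/gray/black marking, starting from E:
E gray
  M gray
    N gray
    N black
  M black
E black
B gray
  B→E: E black — skip
  F gray
    F→M: M black — skip
    C gray
      C→N: N black — skip
      C→M: M black — skip
    C black
    D gray
    D black
  F black
  B→C: C black — skip
  G gray
  G black
  B→N: N black — skip
B black
H gray
  L gray
    L→N: N black — skip
    L→E: E black — skip
  L black
H black
I gray
  I→B: B black — skip
  I→L: L black — skip
  I→H: H black — skip
I black
J gray
  J→B: B black — skip
J black
K gray
  K→J: J black — skip
  O gray
    O→M: M black — skip
    O→E: E black — skip
    O→F: F black — skip
  O black
  K→G: G black — skip
  K→H: H black — skip
  K→I: I black — skip
K black
Every edge goes to a white or black vertex — no back edge, so the graph is acyclic.

No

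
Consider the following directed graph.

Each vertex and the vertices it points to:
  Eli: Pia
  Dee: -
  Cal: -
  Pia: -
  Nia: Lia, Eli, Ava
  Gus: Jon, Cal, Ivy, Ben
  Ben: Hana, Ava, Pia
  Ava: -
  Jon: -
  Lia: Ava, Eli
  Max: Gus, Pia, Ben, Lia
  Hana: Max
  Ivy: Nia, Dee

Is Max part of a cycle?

Yes

Max is on a cycle iff Max can reach itself via ≥1 edge.
Max → Ben → Hana → Max — yes.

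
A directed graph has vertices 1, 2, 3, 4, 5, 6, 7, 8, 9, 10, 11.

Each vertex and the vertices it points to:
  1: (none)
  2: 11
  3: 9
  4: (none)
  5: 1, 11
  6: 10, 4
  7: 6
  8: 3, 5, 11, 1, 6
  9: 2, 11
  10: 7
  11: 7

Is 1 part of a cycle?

1 lies on a cycle iff there is a path from 1 back to itself.
Exploring from 1, it never reaches itself; equivalently, its strongly connected component is a singleton.

No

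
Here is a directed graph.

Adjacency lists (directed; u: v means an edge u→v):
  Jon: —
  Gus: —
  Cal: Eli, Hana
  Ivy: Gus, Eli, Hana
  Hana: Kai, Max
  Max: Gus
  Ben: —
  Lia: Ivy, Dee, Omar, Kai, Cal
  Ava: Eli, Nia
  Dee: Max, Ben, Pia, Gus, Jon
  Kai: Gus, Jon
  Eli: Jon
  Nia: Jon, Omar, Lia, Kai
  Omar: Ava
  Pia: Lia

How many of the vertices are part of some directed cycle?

A vertex is on a directed cycle iff it belongs to a strongly connected component of size ≥ 2 (or has a self-loop).
The vertices on cycles are {Ava, Dee, Lia, Nia, Pia, Omar} — 6 in total.

6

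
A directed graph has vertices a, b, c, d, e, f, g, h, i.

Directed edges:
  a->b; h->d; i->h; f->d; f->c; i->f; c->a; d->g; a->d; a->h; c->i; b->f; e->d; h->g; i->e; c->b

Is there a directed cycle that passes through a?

a is on a cycle iff a can reach itself via ≥1 edge.
a → b → f → c → a — yes.

Yes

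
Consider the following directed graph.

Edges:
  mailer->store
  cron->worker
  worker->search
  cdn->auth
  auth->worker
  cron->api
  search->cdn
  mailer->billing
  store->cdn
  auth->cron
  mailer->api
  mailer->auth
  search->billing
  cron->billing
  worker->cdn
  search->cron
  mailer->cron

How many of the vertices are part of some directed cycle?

5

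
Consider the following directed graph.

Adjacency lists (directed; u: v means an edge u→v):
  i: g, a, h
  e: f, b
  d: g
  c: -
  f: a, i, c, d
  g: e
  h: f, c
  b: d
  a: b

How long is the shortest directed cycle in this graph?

For each vertex v, BFS finds the shortest path from v back to v.
The shortest such closed walk is h → f → i → h, length 3.

3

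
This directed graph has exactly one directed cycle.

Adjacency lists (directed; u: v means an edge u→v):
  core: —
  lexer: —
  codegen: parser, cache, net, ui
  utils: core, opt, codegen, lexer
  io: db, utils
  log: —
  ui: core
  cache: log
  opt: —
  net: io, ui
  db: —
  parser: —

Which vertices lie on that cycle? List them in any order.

DFS with gray/black marking from io:
io gray
  db gray
  db black
  utils gray
    core gray
    core black
    opt gray
    opt black
    codegen gray
      parser gray
      parser black
      cache gray
        log gray
        log black
      cache black
      net gray
        net→io: io is gray → back edge
Back edge closes the cycle io → utils → codegen → net → io; its vertices are {io, net, utils, codegen}.

io, net, utils, codegen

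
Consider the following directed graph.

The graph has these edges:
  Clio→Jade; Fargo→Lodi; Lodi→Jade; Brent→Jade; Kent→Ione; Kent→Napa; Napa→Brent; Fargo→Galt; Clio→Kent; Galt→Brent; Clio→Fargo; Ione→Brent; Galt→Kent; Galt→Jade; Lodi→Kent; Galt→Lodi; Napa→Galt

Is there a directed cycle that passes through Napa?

Napa is on a cycle iff Napa can reach itself via ≥1 edge.
Napa → Galt → Kent → Napa — yes.

Yes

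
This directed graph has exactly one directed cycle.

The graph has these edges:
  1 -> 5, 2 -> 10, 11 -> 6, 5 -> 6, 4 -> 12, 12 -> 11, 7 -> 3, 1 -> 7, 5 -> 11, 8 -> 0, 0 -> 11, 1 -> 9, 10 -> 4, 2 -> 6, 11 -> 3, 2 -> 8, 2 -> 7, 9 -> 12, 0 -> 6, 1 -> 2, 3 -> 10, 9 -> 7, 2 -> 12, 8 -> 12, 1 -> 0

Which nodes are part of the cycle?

DFS with gray/black marking from 10:
10 gray
  4 gray
    12 gray
      11 gray
        6 gray
        6 black
        3 gray
          3→10: 10 is gray → back edge
Back edge closes the cycle 10 → 4 → 12 → 11 → 3 → 10; its vertices are {3, 4, 10, 11, 12}.

3, 4, 10, 11, 12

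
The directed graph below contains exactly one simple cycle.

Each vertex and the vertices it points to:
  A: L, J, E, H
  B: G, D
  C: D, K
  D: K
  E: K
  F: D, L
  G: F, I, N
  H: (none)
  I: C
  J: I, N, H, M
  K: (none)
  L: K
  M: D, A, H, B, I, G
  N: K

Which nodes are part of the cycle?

DFS with gray/black marking from J:
J gray
  I gray
    C gray
      D gray
        K gray
        K black
      D black
      C→K: K black — skip
    C black
  I black
  N gray
    N→K: K black — skip
  N black
  H gray
  H black
  M gray
    M→D: D black — skip
    A gray
      L gray
        L→K: K black — skip
      L black
      A→J: J is gray → back edge
Back edge closes the cycle J → M → A → J; its vertices are {A, J, M}.

A, J, M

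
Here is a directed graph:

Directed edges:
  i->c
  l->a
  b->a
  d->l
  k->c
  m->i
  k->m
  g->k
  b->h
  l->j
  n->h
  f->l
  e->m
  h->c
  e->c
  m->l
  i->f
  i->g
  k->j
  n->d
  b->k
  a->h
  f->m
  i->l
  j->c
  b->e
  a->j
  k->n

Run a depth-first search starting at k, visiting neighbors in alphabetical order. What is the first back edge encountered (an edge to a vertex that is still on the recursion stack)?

DFS from k (visiting neighbors in alphabetical order); mark gray on enter, black on exit:
k gray
  c gray
  c black
  j gray
    j→c: c black — skip
  j black
  m gray
    i gray
      i→c: c black — skip
      f gray
        l gray
          a gray
            h gray
              h→c: c black — skip
            h black
            a→j: j black — skip
          a black
          l→j: j black — skip
        l black
        f→m: m is gray → back edge
First back edge: f → m.

f->m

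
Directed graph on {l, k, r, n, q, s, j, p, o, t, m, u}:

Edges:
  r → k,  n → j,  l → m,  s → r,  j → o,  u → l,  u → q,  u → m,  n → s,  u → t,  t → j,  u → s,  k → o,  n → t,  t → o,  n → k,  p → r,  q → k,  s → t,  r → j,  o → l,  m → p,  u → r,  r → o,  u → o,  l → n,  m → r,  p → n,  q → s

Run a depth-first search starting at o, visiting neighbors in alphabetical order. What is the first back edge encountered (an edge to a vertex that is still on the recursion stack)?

j->o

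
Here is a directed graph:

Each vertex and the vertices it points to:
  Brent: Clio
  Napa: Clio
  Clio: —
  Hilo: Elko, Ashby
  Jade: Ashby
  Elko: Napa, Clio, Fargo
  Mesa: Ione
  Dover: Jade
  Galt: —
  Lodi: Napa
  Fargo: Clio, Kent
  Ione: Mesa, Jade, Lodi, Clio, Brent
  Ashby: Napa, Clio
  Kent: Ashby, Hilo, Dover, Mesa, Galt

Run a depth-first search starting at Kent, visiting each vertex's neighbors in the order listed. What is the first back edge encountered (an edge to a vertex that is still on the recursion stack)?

DFS from Kent (visiting each vertex's neighbors in the order listed); mark gray on enter, black on exit:
Kent gray
  Ashby gray
    Napa gray
      Clio gray
      Clio black
    Napa black
    Ashby→Clio: Clio black — skip
  Ashby black
  Hilo gray
    Elko gray
      Elko→Napa: Napa black — skip
      Elko→Clio: Clio black — skip
      Fargo gray
        Fargo→Clio: Clio black — skip
        Fargo→Kent: Kent is gray → back edge
First back edge: Fargo → Kent.

Fargo->Kent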